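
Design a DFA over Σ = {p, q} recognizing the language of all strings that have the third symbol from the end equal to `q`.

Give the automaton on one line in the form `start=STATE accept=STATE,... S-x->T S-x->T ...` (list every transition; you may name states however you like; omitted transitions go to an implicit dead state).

A DFA must remember the last 3 symbols (since which symbol is third-to-last isn't known until the input ends). Use one state per possible window of the last ≤3 symbols; accept from those whose window starts with `q`.
With 15 states:
          p    q  
>  S0     S1   S2 
   S1     S3   S4 
   S2     S5   S6 
   S3     S7   S8 
   S4     S9  S10 
   S5    S11  S12 
   S6    S13  S14 
   S7     S7   S8 
   S8     S9  S10 
   S9    S11  S12 
   S10   S13  S14 
 * S11    S7   S8 
 * S12    S9  S10 
 * S13   S11  S12 
 * S14   S13  S14 
(> = start, * = accepting)

start=S0 accept=S11,S12,S13,S14 S0-p->S1 S0-q->S2 S1-p->S3 S1-q->S4 S2-p->S5 S2-q->S6 S3-p->S7 S3-q->S8 S4-p->S9 S4-q->S10 S5-p->S11 S5-q->S12 S6-p->S13 S6-q->S14 S7-p->S7 S7-q->S8 S8-p->S9 S8-q->S10 S9-p->S11 S9-q->S12 S10-p->S13 S10-q->S14 S11-p->S7 S11-q->S8 S12-p->S9 S12-q->S10 S13-p->S11 S13-q->S12 S14-p->S13 S14-q->S14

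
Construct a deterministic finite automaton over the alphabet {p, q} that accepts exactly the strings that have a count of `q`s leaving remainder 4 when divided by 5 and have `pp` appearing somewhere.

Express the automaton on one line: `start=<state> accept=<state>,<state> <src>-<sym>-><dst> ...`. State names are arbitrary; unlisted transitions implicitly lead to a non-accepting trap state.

start=s0 accept=s14 s0-p->s1 s0-q->s2 s1-p->s3 s1-q->s2 s2-p->s4 s2-q->s5 s3-p->s3 s3-q->s6 s4-p->s6 s4-q->s5 s5-p->s7 s5-q->s8 s6-p->s6 s6-q->s9 s7-p->s9 s7-q->s8 s8-p->s10 s8-q->s11 s9-p->s9 s9-q->s12 s10-p->s12 s10-q->s11 s11-p->s13 s11-q->s0 s12-p->s12 s12-q->s14 s13-p->s14 s13-q->s0 s14-p->s14 s14-q->s3

Run two small machines in parallel and take their product. The first has 5 states tracking the count of `q`s modulo 5; the second has 3 states tracking whether and how much of `pp` has been seen. A product state is a pair (one from each), accepting exactly when both do.
With 15 states:
          p    q  
>  s0     s1   s2 
   s1     s3   s2 
   s2     s4   s5 
   s3     s3   s6 
   s4     s6   s5 
   s5     s7   s8 
   s6     s6   s9 
   s7     s9   s8 
   s8    s10  s11 
   s9     s9  s12 
   s10   s12  s11 
   s11   s13   s0 
   s12   s12  s14 
   s13   s14   s0 
 * s14   s14   s3 
(> = start, * = accepting)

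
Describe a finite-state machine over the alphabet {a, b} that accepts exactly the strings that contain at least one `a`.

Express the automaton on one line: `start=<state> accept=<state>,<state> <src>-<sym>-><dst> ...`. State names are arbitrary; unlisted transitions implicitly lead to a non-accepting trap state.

start=S0 accept=S1,S2 S0-a->S1 S0-b->S0 S1-a->S2 S1-b->S1 S2-a->S2 S2-b->S2

Count `a`s, saturating at 2: state S0 means no `a` yet, S1 means one `a` seen, S2 means more than one. Each `a` increments (capped at S2); other symbols loop. Accept from {S1, S2}.
3 states suffice.
        a   b  
>  S0   S1  S0 
 * S1   S2  S1 
 * S2   S2  S2 
(> = start, * = accepting)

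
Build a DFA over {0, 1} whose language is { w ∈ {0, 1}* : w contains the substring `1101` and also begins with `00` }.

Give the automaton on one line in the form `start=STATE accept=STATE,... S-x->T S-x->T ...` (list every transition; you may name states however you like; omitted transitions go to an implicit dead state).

start=s0 accept=s7 s0-0->s1 s0-1->s2 s1-0->s3 s1-1->s2 s2-0->s2 s2-1->s2 s3-0->s3 s3-1->s4 s4-0->s3 s4-1->s5 s5-0->s6 s5-1->s5 s6-0->s3 s6-1->s7 s7-0->s7 s7-1->s7

Handle the two conditions separately and then intersect. One (5 states) tracks whether and how much of `1101` has been seen; the other (4 states) tracks whether the input so far still matches the prefix `00`. Each combined state is a pair, one component from each; accept when both components accept. Equivalent product states are then merged.
An 8-state machine:
        0   1  
>  s0   s1  s2 
   s1   s3  s2 
   s2   s2  s2 
   s3   s3  s4 
   s4   s3  s5 
   s5   s6  s5 
   s6   s3  s7 
 * s7   s7  s7 
(> = start, * = accepting)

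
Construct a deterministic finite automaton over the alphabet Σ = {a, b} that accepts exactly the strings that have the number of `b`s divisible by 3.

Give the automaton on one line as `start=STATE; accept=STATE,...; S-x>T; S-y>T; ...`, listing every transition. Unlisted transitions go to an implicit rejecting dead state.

The only thing that matters is how many `b`s have appeared, reduced mod 3. Use one state per residue: s0 for 0, …, s2 for 2. Reading `b` moves to the next residue; anything else stays put. s0 is accepting.
        a   b  
>* s0   s0  s1 
   s1   s1  s2 
   s2   s2  s0 
(> = start, * = accepting)

start=s0; accept=s0; s0-a>s0; s0-b>s1; s1-a>s1; s1-b>s2; s2-a>s2; s2-b>s0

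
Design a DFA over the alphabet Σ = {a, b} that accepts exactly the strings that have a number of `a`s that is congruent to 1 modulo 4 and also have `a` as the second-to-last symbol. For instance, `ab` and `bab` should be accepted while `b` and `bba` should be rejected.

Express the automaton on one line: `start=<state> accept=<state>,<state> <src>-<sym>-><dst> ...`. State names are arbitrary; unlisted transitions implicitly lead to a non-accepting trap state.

start=q0 accept=q3,q7 q0-a->q1 q0-b->q0 q1-a->q2 q1-b->q3 q2-a->q4 q2-b->q2 q3-a->q2 q3-b->q5 q4-a->q6 q4-b->q4 q5-a->q2 q5-b->q5 q6-a->q7 q6-b->q0 q7-a->q2 q7-b->q3

Run two small machines in parallel and take their product. One (4 states) tracks the count of `a`s modulo 4; the other (7 states) tracks the last 2 symbols read. Each combined state is a pair, one component from each; accept when both components accept. Equivalent product states are then merged.
With 8 states:
        a   b  
>  q0   q1  q0 
   q1   q2  q3 
   q2   q4  q2 
 * q3   q2  q5 
   q4   q6  q4 
   q5   q2  q5 
   q6   q7  q0 
 * q7   q2  q3 
(> = start, * = accepting)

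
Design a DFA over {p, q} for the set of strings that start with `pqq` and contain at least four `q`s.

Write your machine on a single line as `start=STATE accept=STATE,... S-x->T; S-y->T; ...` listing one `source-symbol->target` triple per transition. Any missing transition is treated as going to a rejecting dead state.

start=s0; accept=s6; s0-p->s1; s0-q->s2; s1-p->s2; s1-q->s3; s2-p->s2; s2-q->s2; s3-p->s2; s3-q->s4; s4-p->s4; s4-q->s5; s5-p->s5; s5-q->s6; s6-p->s6; s6-q->s6

Handle the two conditions separately and then intersect. One (5 states) tracks whether the input so far still matches the prefix `pqq`; the other (6 states) tracks the count of `q`s, saturating at 5. Each combined state is a pair, one component from each; accept when both components accept. After merging equivalent states the machine shrinks.
With 7 states:
        p   q  
>  s0   s1  s2 
   s1   s2  s3 
   s2   s2  s2 
   s3   s2  s4 
   s4   s4  s5 
   s5   s5  s6 
 * s6   s6  s6 
(> = start, * = accepting)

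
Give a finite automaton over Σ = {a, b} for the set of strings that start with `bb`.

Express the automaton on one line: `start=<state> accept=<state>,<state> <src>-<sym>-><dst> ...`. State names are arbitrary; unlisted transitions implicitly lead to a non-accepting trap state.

Check the first 2 symbols one by one: S0 through S1 record how many have matched `bb` so far; any wrong symbol goes to the dead state S3. After all 2 match we enter the accepting sink S2.
A 4-state machine:
        a   b  
>  S0   S3  S1 
   S1   S3  S2 
 * S2   S2  S2 
   S3   S3  S3 
(> = start, * = accepting)

start=S0 accept=S2 S0-a->S3 S0-b->S1 S1-a->S3 S1-b->S2 S2-a->S2 S2-b->S2 S3-a->S3 S3-b->S3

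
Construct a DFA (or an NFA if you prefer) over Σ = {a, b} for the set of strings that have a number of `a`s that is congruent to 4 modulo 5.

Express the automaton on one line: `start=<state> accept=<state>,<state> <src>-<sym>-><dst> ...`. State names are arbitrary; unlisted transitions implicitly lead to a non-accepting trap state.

Keep the running count of `a`s modulo 5: each `a` advances along the cycle S0 → S1 → S2 → S3 → S4 → S0 while other symbols loop. Accept at S4.
A 5-state machine:
        a   b  
>  S0   S1  S0 
   S1   S2  S1 
   S2   S3  S2 
   S3   S4  S3 
 * S4   S0  S4 
(> = start, * = accepting)

start=S0 accept=S4 S0-a->S1 S0-b->S0 S1-a->S2 S1-b->S1 S2-a->S3 S2-b->S2 S3-a->S4 S3-b->S3 S4-a->S0 S4-b->S4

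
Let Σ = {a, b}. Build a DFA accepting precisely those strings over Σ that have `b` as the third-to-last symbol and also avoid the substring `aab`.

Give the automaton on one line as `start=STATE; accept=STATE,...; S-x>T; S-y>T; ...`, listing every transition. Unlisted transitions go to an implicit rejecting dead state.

Run two small machines in parallel and take their product. The first has 15 states tracking the last 3 symbols read; the second has 4 states tracking partial matches of the forbidden pattern `aab`. A product state is a pair (one from each), accepting exactly when both do. After merging equivalent states the machine shrinks.
        a   b  
>  s0   s1  s2 
   s1   s3  s2 
   s2   s4  s5 
   s3   s3  s3 
   s4   s6  s7 
   s5   s8  s9 
 * s6   s3  s3 
 * s7   s4  s5 
 * s8   s6  s7 
 * s9   s8  s9 
(> = start, * = accepting)

start=s0; accept=s6,s7,s8,s9; s0-a>s1; s0-b>s2; s1-a>s3; s1-b>s2; s2-a>s4; s2-b>s5; s3-a>s3; s3-b>s3; s4-a>s6; s4-b>s7; s5-a>s8; s5-b>s9; s6-a>s3; s6-b>s3; s7-a>s4; s7-b>s5; s8-a>s6; s8-b>s7; s9-a>s8; s9-b>s9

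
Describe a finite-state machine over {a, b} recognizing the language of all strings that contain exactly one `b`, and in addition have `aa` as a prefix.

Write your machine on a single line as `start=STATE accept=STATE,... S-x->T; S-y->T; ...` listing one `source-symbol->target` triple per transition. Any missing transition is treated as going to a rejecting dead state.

start=q0; accept=q4; q0-a->q1; q0-b->q2; q1-a->q3; q1-b->q2; q2-a->q2; q2-b->q2; q3-a->q3; q3-b->q4; q4-a->q4; q4-b->q2

Run two small machines in parallel and take their product. The first has 3 states tracking the count of `b`s, saturating at 2; the second has 4 states tracking whether the input so far still matches the prefix `aa`. A product state is a pair (one from each), accepting exactly when both do. Equivalent product states are then merged.
A 5-state machine:
        a   b  
>  q0   q1  q2 
   q1   q3  q2 
   q2   q2  q2 
   q3   q3  q4 
 * q4   q4  q2 
(> = start, * = accepting)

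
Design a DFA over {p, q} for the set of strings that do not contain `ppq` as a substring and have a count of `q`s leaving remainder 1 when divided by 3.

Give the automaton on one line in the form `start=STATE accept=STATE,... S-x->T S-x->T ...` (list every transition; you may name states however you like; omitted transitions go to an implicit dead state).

Build one automaton per condition and run them in lockstep. The first has 4 states tracking partial matches of the forbidden pattern `ppq`; the second has 3 states tracking the count of `q`s modulo 3. A product state is a pair (one from each), accepting exactly when both do.
With 12 states:
          p    q  
>  s0     s1   s2 
   s1     s3   s2 
 * s2     s4   s5 
   s3     s3   s6 
 * s4     s7   s5 
   s5     s8   s0 
   s6     s6   s9 
 * s7     s7   s9 
   s8    s10   s0 
   s9     s9  s11 
   s10   s10  s11 
   s11   s11   s6 
(> = start, * = accepting)

start=s0 accept=s2,s4,s7 s0-p->s1 s0-q->s2 s1-p->s3 s1-q->s2 s2-p->s4 s2-q->s5 s3-p->s3 s3-q->s6 s4-p->s7 s4-q->s5 s5-p->s8 s5-q->s0 s6-p->s6 s6-q->s9 s7-p->s7 s7-q->s9 s8-p->s10 s8-q->s0 s9-p->s9 s9-q->s11 s10-p->s10 s10-q->s11 s11-p->s11 s11-q->s6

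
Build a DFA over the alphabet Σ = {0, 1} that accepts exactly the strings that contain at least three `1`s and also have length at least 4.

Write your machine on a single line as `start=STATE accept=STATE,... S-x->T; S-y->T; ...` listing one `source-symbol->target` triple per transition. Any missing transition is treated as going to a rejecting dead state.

start=q0; accept=q7; q0-0->q1; q0-1->q2; q1-0->q1; q1-1->q3; q2-0->q3; q2-1->q4; q3-0->q3; q3-1->q5; q4-0->q5; q4-1->q6; q5-0->q5; q5-1->q7; q6-0->q7; q6-1->q7; q7-0->q7; q7-1->q7

Build one automaton per condition and run them in lockstep. One (5 states) tracks the count of `1`s, saturating at 4; the other (6 states) tracks the input length, saturating at 5. Each combined state is a pair, one component from each; accept when both components accept. Equivalent product states are then merged.
        0   1  
>  q0   q1  q2 
   q1   q1  q3 
   q2   q3  q4 
   q3   q3  q5 
   q4   q5  q6 
   q5   q5  q7 
   q6   q7  q7 
 * q7   q7  q7 
(> = start, * = accepting)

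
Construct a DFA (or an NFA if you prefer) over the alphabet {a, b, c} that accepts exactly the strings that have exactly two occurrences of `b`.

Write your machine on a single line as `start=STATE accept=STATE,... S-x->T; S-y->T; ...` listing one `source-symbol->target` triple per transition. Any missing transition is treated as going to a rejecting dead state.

start=S0; accept=S2; S0-a->S0; S0-b->S1; S0-c->S0; S1-a->S1; S1-b->S2; S1-c->S1; S2-a->S2; S2-b->S3; S2-c->S2; S3-a->S3; S3-b->S3; S3-c->S3

Only the number of `b`s matters, and only up to 3. Make a chain S0 → S1 → S2 → S3 advanced by each `b` (with S3 absorbing); every other symbol self-loops. The accepting set is {S2}.
4 states suffice.
        a   b   c  
>  S0   S0  S1  S0 
   S1   S1  S2  S1 
 * S2   S2  S3  S2 
   S3   S3  S3  S3 
(> = start, * = accepting)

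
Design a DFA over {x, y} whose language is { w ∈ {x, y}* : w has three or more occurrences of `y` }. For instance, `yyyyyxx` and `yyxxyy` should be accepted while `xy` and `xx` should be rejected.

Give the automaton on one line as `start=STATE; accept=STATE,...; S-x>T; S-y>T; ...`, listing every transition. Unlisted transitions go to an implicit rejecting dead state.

start=q0; accept=q3,q4; q0-x>q0; q0-y>q1; q1-x>q1; q1-y>q2; q2-x>q2; q2-y>q3; q3-x>q3; q3-y>q4; q4-x>q4; q4-y>q4

Only the number of `y`s matters, and only up to 4. Make a chain q0 → q1 → q2 → q3 → q4 advanced by each `y` (with q4 absorbing); every other symbol self-loops. The accepting set is {q3, q4}.
With 5 states:
        x   y  
>  q0   q0  q1 
   q1   q1  q2 
   q2   q2  q3 
 * q3   q3  q4 
 * q4   q4  q4 
(> = start, * = accepting)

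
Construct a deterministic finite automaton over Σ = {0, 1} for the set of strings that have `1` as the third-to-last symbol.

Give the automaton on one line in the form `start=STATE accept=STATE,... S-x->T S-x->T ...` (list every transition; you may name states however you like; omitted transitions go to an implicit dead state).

start=S0 accept=S11,S12,S13,S14 S0-0->S1 S0-1->S2 S1-0->S3 S1-1->S4 S2-0->S5 S2-1->S6 S3-0->S7 S3-1->S8 S4-0->S9 S4-1->S10 S5-0->S11 S5-1->S12 S6-0->S13 S6-1->S14 S7-0->S7 S7-1->S8 S8-0->S9 S8-1->S10 S9-0->S11 S9-1->S12 S10-0->S13 S10-1->S14 S11-0->S7 S11-1->S8 S12-0->S9 S12-1->S10 S13-0->S11 S13-1->S12 S14-0->S13 S14-1->S14

Because acceptance depends on a position counted from the end, the machine has to buffer the most recent 3 symbols. Make each state the string of the last up-to-3 symbols read; on input `x` shift the window left and append `x`. Accept when the buffered window has length 3 and begins with `1`.
A 15-state machine:
          0    1  
>  S0     S1   S2 
   S1     S3   S4 
   S2     S5   S6 
   S3     S7   S8 
   S4     S9  S10 
   S5    S11  S12 
   S6    S13  S14 
   S7     S7   S8 
   S8     S9  S10 
   S9    S11  S12 
   S10   S13  S14 
 * S11    S7   S8 
 * S12    S9  S10 
 * S13   S11  S12 
 * S14   S13  S14 
(> = start, * = accepting)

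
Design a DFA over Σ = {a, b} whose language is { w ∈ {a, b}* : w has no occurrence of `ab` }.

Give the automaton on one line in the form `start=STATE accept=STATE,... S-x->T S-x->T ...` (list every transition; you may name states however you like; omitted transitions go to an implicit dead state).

start=q0 accept=q0,q1 q0-a->q1 q0-b->q0 q1-a->q1 q1-b->q2 q2-a->q2 q2-b->q2

This is the complement of 'contains `ab`'. Use the same substring-matching states — q0 through q2 holding how much of `ab` has just been matched — but flip the accepting set: everything except the trap q2 accepts.
        a   b  
>* q0   q1  q0 
 * q1   q1  q2 
   q2   q2  q2 
(> = start, * = accepting)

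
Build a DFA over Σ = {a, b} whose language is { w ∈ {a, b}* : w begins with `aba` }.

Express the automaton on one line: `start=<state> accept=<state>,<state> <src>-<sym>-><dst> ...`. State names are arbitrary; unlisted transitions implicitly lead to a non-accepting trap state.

Check the first 3 symbols one by one: S0 through S2 record how many have matched `aba` so far; any wrong symbol goes to the dead state S4. After all 3 match we enter the accepting sink S3.
        a   b  
>  S0   S1  S4 
   S1   S4  S2 
   S2   S3  S4 
 * S3   S3  S3 
   S4   S4  S4 
(> = start, * = accepting)

start=S0 accept=S3 S0-a->S1 S0-b->S4 S1-a->S4 S1-b->S2 S2-a->S3 S2-b->S4 S3-a->S3 S3-b->S3 S4-a->S4 S4-b->S4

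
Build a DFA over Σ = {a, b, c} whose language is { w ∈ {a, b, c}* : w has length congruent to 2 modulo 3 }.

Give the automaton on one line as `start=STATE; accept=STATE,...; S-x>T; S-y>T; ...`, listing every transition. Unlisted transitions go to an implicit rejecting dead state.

start=S0; accept=S2; S0-a>S1; S0-b>S1; S0-c>S1; S1-a>S2; S1-b>S2; S1-c>S2; S2-a>S0; S2-b>S0; S2-c>S0

Count input length modulo 3: every symbol advances one step around the cycle S0 → S1 → S2 → S0. Accept at S2.
With 3 states:
        a   b   c  
>  S0   S1  S1  S1 
   S1   S2  S2  S2 
 * S2   S0  S0  S0 
(> = start, * = accepting)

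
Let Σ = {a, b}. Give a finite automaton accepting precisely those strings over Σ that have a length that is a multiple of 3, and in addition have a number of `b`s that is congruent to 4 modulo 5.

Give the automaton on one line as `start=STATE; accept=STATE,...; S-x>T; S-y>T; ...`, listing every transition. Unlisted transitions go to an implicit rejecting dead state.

start=q0; accept=q14; q0-a>q1; q0-b>q2; q1-a>q3; q1-b>q4; q2-a>q4; q2-b>q5; q3-a>q0; q3-b>q6; q4-a>q6; q4-b>q7; q5-a>q7; q5-b>q8; q6-a>q2; q6-b>q9; q7-a>q9; q7-b>q10; q8-a>q10; q8-b>q11; q9-a>q5; q9-b>q12; q10-a>q12; q10-b>q13; q11-a>q13; q11-b>q3; q12-a>q8; q12-b>q14; q13-a>q14; q13-b>q0; q14-a>q11; q14-b>q1

Build one automaton per condition and run them in lockstep. One (3 states) tracks the input length modulo 3; the other (5 states) tracks the count of `b`s modulo 5. Each combined state is a pair, one component from each; accept when both components accept.
          a    b  
>  q0     q1   q2 
   q1     q3   q4 
   q2     q4   q5 
   q3     q0   q6 
   q4     q6   q7 
   q5     q7   q8 
   q6     q2   q9 
   q7     q9  q10 
   q8    q10  q11 
   q9     q5  q12 
   q10   q12  q13 
   q11   q13   q3 
   q12    q8  q14 
   q13   q14   q0 
 * q14   q11   q1 
(> = start, * = accepting)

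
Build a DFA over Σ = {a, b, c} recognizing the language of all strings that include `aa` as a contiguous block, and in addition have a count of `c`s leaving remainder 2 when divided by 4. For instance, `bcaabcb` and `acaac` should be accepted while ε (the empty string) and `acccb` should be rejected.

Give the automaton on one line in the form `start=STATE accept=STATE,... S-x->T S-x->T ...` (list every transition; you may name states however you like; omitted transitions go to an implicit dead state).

start=s0 accept=s9 s0-a->s1 s0-b->s0 s0-c->s2 s1-a->s3 s1-b->s0 s1-c->s2 s2-a->s4 s2-b->s2 s2-c->s5 s3-a->s3 s3-b->s3 s3-c->s6 s4-a->s6 s4-b->s2 s4-c->s5 s5-a->s7 s5-b->s5 s5-c->s8 s6-a->s6 s6-b->s6 s6-c->s9 s7-a->s9 s7-b->s5 s7-c->s8 s8-a->s10 s8-b->s8 s8-c->s0 s9-a->s9 s9-b->s9 s9-c->s11 s10-a->s11 s10-b->s8 s10-c->s0 s11-a->s11 s11-b->s11 s11-c->s3

Run two small machines in parallel and take their product. The first has 3 states tracking whether and how much of `aa` has been seen; the second has 4 states tracking the count of `c`s modulo 4. A product state is a pair (one from each), accepting exactly when both do.
With 12 states:
          a    b    c  
>  s0     s1   s0   s2 
   s1     s3   s0   s2 
   s2     s4   s2   s5 
   s3     s3   s3   s6 
   s4     s6   s2   s5 
   s5     s7   s5   s8 
   s6     s6   s6   s9 
   s7     s9   s5   s8 
   s8    s10   s8   s0 
 * s9     s9   s9  s11 
   s10   s11   s8   s0 
   s11   s11  s11   s3 
(> = start, * = accepting)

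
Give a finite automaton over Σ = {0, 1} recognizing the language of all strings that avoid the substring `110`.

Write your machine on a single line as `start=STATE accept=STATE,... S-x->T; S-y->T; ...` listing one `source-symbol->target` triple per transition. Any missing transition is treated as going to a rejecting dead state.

start=s0; accept=s0,s1,s2; s0-0->s0; s0-1->s1; s1-0->s0; s1-1->s2; s2-0->s3; s2-1->s2; s3-0->s3; s3-1->s3

This is the complement of 'contains `110`'. Use the same substring-matching states — s0 through s3 holding how much of `110` has just been matched — but flip the accepting set: everything except the trap s3 accepts.
        0   1  
>* s0   s0  s1 
 * s1   s0  s2 
 * s2   s3  s2 
   s3   s3  s3 
(> = start, * = accepting)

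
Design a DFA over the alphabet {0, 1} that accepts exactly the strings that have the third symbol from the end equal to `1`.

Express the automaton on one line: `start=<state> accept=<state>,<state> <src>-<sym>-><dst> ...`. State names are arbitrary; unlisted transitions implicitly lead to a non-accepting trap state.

start=s0 accept=s11,s12,s13,s14 s0-0->s1 s0-1->s2 s1-0->s3 s1-1->s4 s2-0->s5 s2-1->s6 s3-0->s7 s3-1->s8 s4-0->s9 s4-1->s10 s5-0->s11 s5-1->s12 s6-0->s13 s6-1->s14 s7-0->s7 s7-1->s8 s8-0->s9 s8-1->s10 s9-0->s11 s9-1->s12 s10-0->s13 s10-1->s14 s11-0->s7 s11-1->s8 s12-0->s9 s12-1->s10 s13-0->s11 s13-1->s12 s14-0->s13 s14-1->s14

A DFA must remember the last 3 symbols (since which symbol is third-to-last isn't known until the input ends). Use one state per possible window of the last ≤3 symbols; accept from those whose window starts with `1`.
          0    1  
>  s0     s1   s2 
   s1     s3   s4 
   s2     s5   s6 
   s3     s7   s8 
   s4     s9  s10 
   s5    s11  s12 
   s6    s13  s14 
   s7     s7   s8 
   s8     s9  s10 
   s9    s11  s12 
   s10   s13  s14 
 * s11    s7   s8 
 * s12    s9  s10 
 * s13   s11  s12 
 * s14   s13  s14 
(> = start, * = accepting)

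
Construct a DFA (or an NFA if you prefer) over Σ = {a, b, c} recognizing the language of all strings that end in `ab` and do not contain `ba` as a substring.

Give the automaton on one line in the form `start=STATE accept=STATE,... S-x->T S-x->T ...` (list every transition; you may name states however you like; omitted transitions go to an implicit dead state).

Run two small machines in parallel and take their product. The first has 3 states tracking how much of the suffix `ab` has currently been matched; the second has 3 states tracking partial matches of the forbidden pattern `ba`. A product state is a pair (one from each), accepting exactly when both do.
7 states suffice.
        a   b   c  
>  s0   s1  s2  s0 
   s1   s1  s3  s0 
   s2   s4  s2  s0 
 * s3   s4  s2  s0 
   s4   s4  s5  s6 
   s5   s4  s6  s6 
   s6   s4  s6  s6 
(> = start, * = accepting)

start=s0 accept=s3 s0-a->s1 s0-b->s2 s0-c->s0 s1-a->s1 s1-b->s3 s1-c->s0 s2-a->s4 s2-b->s2 s2-c->s0 s3-a->s4 s3-b->s2 s3-c->s0 s4-a->s4 s4-b->s5 s4-c->s6 s5-a->s4 s5-b->s6 s5-c->s6 s6-a->s4 s6-b->s6 s6-c->s6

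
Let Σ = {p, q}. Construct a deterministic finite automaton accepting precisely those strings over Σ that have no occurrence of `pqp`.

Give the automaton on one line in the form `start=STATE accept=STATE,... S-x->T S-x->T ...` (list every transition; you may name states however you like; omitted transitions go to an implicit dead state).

This is the complement of 'contains `pqp`'. Use the same substring-matching states — A through D holding how much of `pqp` has just been matched — but flip the accepting set: everything except the trap D accepts.
With 4 states:
       p  q 
>* A   B  A 
 * B   B  C 
 * C   D  A 
   D   D  D 
(> = start, * = accepting)

start=A accept=A,B,C A-p->B A-q->A B-p->B B-q->C C-p->D C-q->A D-p->D D-q->D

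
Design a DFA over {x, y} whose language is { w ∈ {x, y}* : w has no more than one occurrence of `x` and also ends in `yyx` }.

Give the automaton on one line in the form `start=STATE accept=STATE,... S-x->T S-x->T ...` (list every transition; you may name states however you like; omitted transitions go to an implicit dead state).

start=A accept=I A-x->B A-y->C B-x->D B-y->E C-x->B C-y->F D-x->D D-y->G E-x->D E-y->H F-x->I F-y->F G-x->D G-y->J H-x->K H-y->H I-x->D I-y->E J-x->K J-y->J K-x->D K-y->G

Build one automaton per condition and run them in lockstep. One (3 states) tracks the count of `x`s, saturating at 2; the other (4 states) tracks how much of the suffix `yyx` has currently been matched. Each combined state is a pair, one component from each; accept when both components accept.
       x  y 
>  A   B  C 
   B   D  E 
   C   B  F 
   D   D  G 
   E   D  H 
   F   I  F 
   G   D  J 
   H   K  H 
 * I   D  E 
   J   K  J 
   K   D  G 
(> = start, * = accepting)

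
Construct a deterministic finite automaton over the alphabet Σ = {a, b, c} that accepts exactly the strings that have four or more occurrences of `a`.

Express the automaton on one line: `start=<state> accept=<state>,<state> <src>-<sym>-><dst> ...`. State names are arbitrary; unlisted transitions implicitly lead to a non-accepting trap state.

Only the number of `a`s matters, and only up to 5. Make a chain s0 → s1 → s2 → s3 → s4 → s5 advanced by each `a` (with s5 absorbing); every other symbol self-loops. The accepting set is {s4, s5}.
With 6 states:
        a   b   c  
>  s0   s1  s0  s0 
   s1   s2  s1  s1 
   s2   s3  s2  s2 
   s3   s4  s3  s3 
 * s4   s5  s4  s4 
 * s5   s5  s5  s5 
(> = start, * = accepting)

start=s0 accept=s4,s5 s0-a->s1 s0-b->s0 s0-c->s0 s1-a->s2 s1-b->s1 s1-c->s1 s2-a->s3 s2-b->s2 s2-c->s2 s3-a->s4 s3-b->s3 s3-c->s3 s4-a->s5 s4-b->s4 s4-c->s4 s5-a->s5 s5-b->s5 s5-c->s5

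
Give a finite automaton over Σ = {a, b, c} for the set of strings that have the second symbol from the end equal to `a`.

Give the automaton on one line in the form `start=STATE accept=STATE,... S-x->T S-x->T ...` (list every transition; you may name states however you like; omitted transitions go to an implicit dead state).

start=q0 accept=q4,q5,q6 q0-a->q1 q0-b->q2 q0-c->q3 q1-a->q4 q1-b->q5 q1-c->q6 q2-a->q7 q2-b->q8 q2-c->q9 q3-a->q10 q3-b->q11 q3-c->q12 q4-a->q4 q4-b->q5 q4-c->q6 q5-a->q7 q5-b->q8 q5-c->q9 q6-a->q10 q6-b->q11 q6-c->q12 q7-a->q4 q7-b->q5 q7-c->q6 q8-a->q7 q8-b->q8 q8-c->q9 q9-a->q10 q9-b->q11 q9-c->q12 q10-a->q4 q10-b->q5 q10-c->q6 q11-a->q7 q11-b->q8 q11-c->q9 q12-a->q10 q12-b->q11 q12-c->q12

A DFA must remember the last 2 symbols (since which symbol is second-to-last isn't known until the input ends). Use one state per possible window of the last ≤2 symbols; accept from those whose window starts with `a`.
A 13-state machine:
          a    b    c  
>  q0     q1   q2   q3 
   q1     q4   q5   q6 
   q2     q7   q8   q9 
   q3    q10  q11  q12 
 * q4     q4   q5   q6 
 * q5     q7   q8   q9 
 * q6    q10  q11  q12 
   q7     q4   q5   q6 
   q8     q7   q8   q9 
   q9    q10  q11  q12 
   q10    q4   q5   q6 
   q11    q7   q8   q9 
   q12   q10  q11  q12 
(> = start, * = accepting)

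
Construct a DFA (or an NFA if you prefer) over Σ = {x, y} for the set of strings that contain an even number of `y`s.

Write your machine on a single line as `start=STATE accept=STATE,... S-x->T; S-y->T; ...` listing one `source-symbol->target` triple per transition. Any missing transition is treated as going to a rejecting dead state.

The only thing that matters is how many `y`s have appeared, reduced mod 2. Use one state per residue: q0 for 0, …, q1 for 1. Reading `y` moves to the next residue; anything else stays put. q0 is accepting.
A 2-state machine:
        x   y  
>* q0   q0  q1 
   q1   q1  q0 
(> = start, * = accepting)

start=q0; accept=q0; q0-x->q0; q0-y->q1; q1-x->q1; q1-y->q0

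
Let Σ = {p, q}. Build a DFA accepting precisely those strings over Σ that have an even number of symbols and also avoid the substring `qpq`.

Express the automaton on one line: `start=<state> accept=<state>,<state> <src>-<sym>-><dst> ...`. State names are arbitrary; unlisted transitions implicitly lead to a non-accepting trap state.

start=S0 accept=S0,S3,S4 S0-p->S1 S0-q->S2 S1-p->S0 S1-q->S3 S2-p->S4 S2-q->S3 S3-p->S5 S3-q->S2 S4-p->S1 S4-q->S6 S5-p->S0 S5-q->S7 S6-p->S7 S6-q->S7 S7-p->S6 S7-q->S6

Build one automaton per condition and run them in lockstep. The first has 2 states tracking the input length modulo 2; the second has 4 states tracking partial matches of the forbidden pattern `qpq`. A product state is a pair (one from each), accepting exactly when both do.
An 8-state machine:
        p   q  
>* S0   S1  S2 
   S1   S0  S3 
   S2   S4  S3 
 * S3   S5  S2 
 * S4   S1  S6 
   S5   S0  S7 
   S6   S7  S7 
   S7   S6  S6 
(> = start, * = accepting)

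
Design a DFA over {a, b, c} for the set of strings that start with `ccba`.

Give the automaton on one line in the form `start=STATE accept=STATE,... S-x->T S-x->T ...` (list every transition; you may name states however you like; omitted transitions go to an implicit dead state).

start=q0 accept=q4 q0-a->q5 q0-b->q5 q0-c->q1 q1-a->q5 q1-b->q5 q1-c->q2 q2-a->q5 q2-b->q3 q2-c->q5 q3-a->q4 q3-b->q5 q3-c->q5 q4-a->q4 q4-b->q4 q4-c->q4 q5-a->q5 q5-b->q5 q5-c->q5

Walk along `ccba` while the input agrees: from q0 take `c` to q1, and so on. Any deviation drops to the rejecting sink q5. Once q4 is reached the prefix is confirmed and every continuation is accepted.
6 states suffice.
        a   b   c  
>  q0   q5  q5  q1 
   q1   q5  q5  q2 
   q2   q5  q3  q5 
   q3   q4  q5  q5 
 * q4   q4  q4  q4 
   q5   q5  q5  q5 
(> = start, * = accepting)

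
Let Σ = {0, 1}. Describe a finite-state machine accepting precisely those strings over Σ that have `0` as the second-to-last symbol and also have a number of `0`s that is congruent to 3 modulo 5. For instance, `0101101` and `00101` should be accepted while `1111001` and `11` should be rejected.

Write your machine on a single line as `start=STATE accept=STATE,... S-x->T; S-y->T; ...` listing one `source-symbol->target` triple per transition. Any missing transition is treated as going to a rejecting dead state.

Build one automaton per condition and run them in lockstep. One (7 states) tracks the last 2 symbols read; the other (5 states) tracks the count of `0`s modulo 5. Each combined state is a pair, one component from each; accept when both components accept.
          0    1  
>  S0     S1   S2 
   S1     S3   S4 
   S2     S5   S6 
   S3     S7   S8 
   S4     S9  S10 
   S5     S3   S4 
   S6     S5   S6 
 * S7    S11  S12 
   S8    S13  S14 
   S9     S7   S8 
   S10    S9  S10 
   S11   S15  S16 
 * S12   S17  S18 
   S13   S11  S12 
   S14   S13  S14 
   S15   S19  S20 
   S16   S21  S22 
   S17   S15  S16 
   S18   S17  S18 
   S19    S3   S4 
   S20    S5   S6 
   S21   S19  S20 
   S22   S21  S22 
(> = start, * = accepting)

start=S0; accept=S7,S12; S0-0->S1; S0-1->S2; S1-0->S3; S1-1->S4; S2-0->S5; S2-1->S6; S3-0->S7; S3-1->S8; S4-0->S9; S4-1->S10; S5-0->S3; S5-1->S4; S6-0->S5; S6-1->S6; S7-0->S11; S7-1->S12; S8-0->S13; S8-1->S14; S9-0->S7; S9-1->S8; S10-0->S9; S10-1->S10; S11-0->S15; S11-1->S16; S12-0->S17; S12-1->S18; S13-0->S11; S13-1->S12; S14-0->S13; S14-1->S14; S15-0->S19; S15-1->S20; S16-0->S21; S16-1->S22; S17-0->S15; S17-1->S16; S18-0->S17; S18-1->S18; S19-0->S3; S19-1->S4; S20-0->S5; S20-1->S6; S21-0->S19; S21-1->S20; S22-0->S21; S22-1->S22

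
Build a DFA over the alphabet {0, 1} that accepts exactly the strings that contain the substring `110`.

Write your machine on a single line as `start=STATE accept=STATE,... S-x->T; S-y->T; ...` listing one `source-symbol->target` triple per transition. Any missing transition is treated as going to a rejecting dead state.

start=S0; accept=S3; S0-0->S0; S0-1->S1; S1-0->S0; S1-1->S2; S2-0->S3; S2-1->S2; S3-0->S3; S3-1->S3

Track how much of `110` has been matched so far: state S0 is no progress, S3 is the absorbing accept state reached once `110` has occurred. Intermediate states record partial matches; on a mismatch, fall back to the longest reusable overlap.
4 states suffice.
        0   1  
>  S0   S0  S1 
   S1   S0  S2 
   S2   S3  S2 
 * S3   S3  S3 
(> = start, * = accepting)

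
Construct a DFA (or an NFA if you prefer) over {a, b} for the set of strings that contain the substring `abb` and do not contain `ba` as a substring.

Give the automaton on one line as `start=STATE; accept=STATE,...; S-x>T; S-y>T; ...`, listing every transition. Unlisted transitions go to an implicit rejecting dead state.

Handle the two conditions separately and then intersect. The first has 4 states tracking whether and how much of `abb` has been seen; the second has 3 states tracking partial matches of the forbidden pattern `ba`. A product state is a pair (one from each), accepting exactly when both do. Minimizing collapses redundant product states.
5 states suffice.
        a   b  
>  q0   q1  q2 
   q1   q1  q3 
   q2   q2  q2 
   q3   q2  q4 
 * q4   q2  q4 
(> = start, * = accepting)

start=q0; accept=q4; q0-a>q1; q0-b>q2; q1-a>q1; q1-b>q3; q2-a>q2; q2-b>q2; q3-a>q2; q3-b>q4; q4-a>q2; q4-b>q4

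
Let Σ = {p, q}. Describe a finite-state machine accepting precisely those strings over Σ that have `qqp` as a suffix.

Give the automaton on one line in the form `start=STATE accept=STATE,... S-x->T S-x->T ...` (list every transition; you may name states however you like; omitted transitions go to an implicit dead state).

start=s0 accept=s3 s0-p->s0 s0-q->s1 s1-p->s0 s1-q->s2 s2-p->s3 s2-q->s2 s3-p->s0 s3-q->s1

Remember how much of `qqp` the current input suffix matches. State s0 means no match yet; s1 means the last symbol is `q`; s2 means the last 2 symbols are `qq`; s3 means the last 3 symbols are `qqp`. Only s3 accepts. On a mismatch, fall back to the longest proper suffix that is still a prefix of `qqp`.
A 4-state machine:
        p   q  
>  s0   s0  s1 
   s1   s0  s2 
   s2   s3  s2 
 * s3   s0  s1 
(> = start, * = accepting)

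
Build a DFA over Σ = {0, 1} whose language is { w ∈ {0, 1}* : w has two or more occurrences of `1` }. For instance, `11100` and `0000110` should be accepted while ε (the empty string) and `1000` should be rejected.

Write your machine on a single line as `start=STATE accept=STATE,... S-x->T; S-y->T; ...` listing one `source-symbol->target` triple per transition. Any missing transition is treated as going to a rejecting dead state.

Only the number of `1`s matters, and only up to 3. Make a chain q0 → q1 → q2 → q3 advanced by each `1` (with q3 absorbing); every other symbol self-loops. The accepting set is {q2, q3}.
4 states suffice.
        0   1  
>  q0   q0  q1 
   q1   q1  q2 
 * q2   q2  q3 
 * q3   q3  q3 
(> = start, * = accepting)

start=q0; accept=q2,q3; q0-0->q0; q0-1->q1; q1-0->q1; q1-1->q2; q2-0->q2; q2-1->q3; q3-0->q3; q3-1->q3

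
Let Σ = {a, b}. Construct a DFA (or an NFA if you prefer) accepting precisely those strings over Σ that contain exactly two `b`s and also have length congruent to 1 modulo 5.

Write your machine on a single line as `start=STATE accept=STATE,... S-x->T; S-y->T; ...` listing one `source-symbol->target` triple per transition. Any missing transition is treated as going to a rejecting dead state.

start=S0; accept=S17; S0-a->S1; S0-b->S2; S1-a->S3; S1-b->S4; S2-a->S4; S2-b->S5; S3-a->S6; S3-b->S7; S4-a->S7; S4-b->S8; S5-a->S8; S5-b->S9; S6-a->S10; S6-b->S11; S7-a->S11; S7-b->S12; S8-a->S12; S8-b->S13; S9-a->S13; S9-b->S13; S10-a->S0; S10-b->S14; S11-a->S14; S11-b->S15; S12-a->S15; S12-b->S16; S13-a->S16; S13-b->S16; S14-a->S2; S14-b->S17; S15-a->S17; S15-b->S18; S16-a->S18; S16-b->S18; S17-a->S5; S17-b->S19; S18-a->S19; S18-b->S19; S19-a->S9; S19-b->S9

Run two small machines in parallel and take their product. The first has 4 states tracking the count of `b`s, saturating at 3; the second has 5 states tracking the input length modulo 5. A product state is a pair (one from each), accepting exactly when both do.
A 20-state machine:
          a    b  
>  S0     S1   S2 
   S1     S3   S4 
   S2     S4   S5 
   S3     S6   S7 
   S4     S7   S8 
   S5     S8   S9 
   S6    S10  S11 
   S7    S11  S12 
   S8    S12  S13 
   S9    S13  S13 
   S10    S0  S14 
   S11   S14  S15 
   S12   S15  S16 
   S13   S16  S16 
   S14    S2  S17 
   S15   S17  S18 
   S16   S18  S18 
 * S17    S5  S19 
   S18   S19  S19 
   S19    S9   S9 
(> = start, * = accepting)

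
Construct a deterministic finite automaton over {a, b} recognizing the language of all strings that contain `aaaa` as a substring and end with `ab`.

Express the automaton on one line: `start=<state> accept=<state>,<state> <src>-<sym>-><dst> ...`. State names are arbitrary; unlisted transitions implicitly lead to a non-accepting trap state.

start=q0 accept=q5 q0-a->q1 q0-b->q0 q1-a->q2 q1-b->q0 q2-a->q3 q2-b->q0 q3-a->q4 q3-b->q0 q4-a->q4 q4-b->q5 q5-a->q4 q5-b->q6 q6-a->q4 q6-b->q6

Build one automaton per condition and run them in lockstep. One (5 states) tracks whether and how much of `aaaa` has been seen; the other (3 states) tracks how much of the suffix `ab` has currently been matched. Each combined state is a pair, one component from each; accept when both components accept. Equivalent product states are then merged.
7 states suffice.
        a   b  
>  q0   q1  q0 
   q1   q2  q0 
   q2   q3  q0 
   q3   q4  q0 
   q4   q4  q5 
 * q5   q4  q6 
   q6   q4  q6 
(> = start, * = accepting)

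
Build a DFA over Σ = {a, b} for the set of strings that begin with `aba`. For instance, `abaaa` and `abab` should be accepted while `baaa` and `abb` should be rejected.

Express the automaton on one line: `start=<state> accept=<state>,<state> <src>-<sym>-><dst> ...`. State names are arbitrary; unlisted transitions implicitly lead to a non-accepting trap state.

start=S0 accept=S3 S0-a->S1 S0-b->S4 S1-a->S4 S1-b->S2 S2-a->S3 S2-b->S4 S3-a->S3 S3-b->S3 S4-a->S4 S4-b->S4

Check the first 3 symbols one by one: S0 through S2 record how many have matched `aba` so far; any wrong symbol goes to the dead state S4. After all 3 match we enter the accepting sink S3.
        a   b  
>  S0   S1  S4 
   S1   S4  S2 
   S2   S3  S4 
 * S3   S3  S3 
   S4   S4  S4 
(> = start, * = accepting)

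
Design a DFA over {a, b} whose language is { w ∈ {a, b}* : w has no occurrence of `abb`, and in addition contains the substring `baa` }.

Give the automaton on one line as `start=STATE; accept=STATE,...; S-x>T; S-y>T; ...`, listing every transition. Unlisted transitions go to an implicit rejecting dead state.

start=q0; accept=q6,q7; q0-a>q1; q0-b>q2; q1-a>q1; q1-b>q3; q2-a>q4; q2-b>q2; q3-a>q4; q3-b>q5; q4-a>q6; q4-b>q3; q5-a>q5; q5-b>q5; q6-a>q6; q6-b>q7; q7-a>q6; q7-b>q5

Build one automaton per condition and run them in lockstep. One (4 states) tracks partial matches of the forbidden pattern `abb`; the other (4 states) tracks whether and how much of `baa` has been seen. Each combined state is a pair, one component from each; accept when both components accept. After merging equivalent states the machine shrinks.
8 states suffice.
        a   b  
>  q0   q1  q2 
   q1   q1  q3 
   q2   q4  q2 
   q3   q4  q5 
   q4   q6  q3 
   q5   q5  q5 
 * q6   q6  q7 
 * q7   q6  q5 
(> = start, * = accepting)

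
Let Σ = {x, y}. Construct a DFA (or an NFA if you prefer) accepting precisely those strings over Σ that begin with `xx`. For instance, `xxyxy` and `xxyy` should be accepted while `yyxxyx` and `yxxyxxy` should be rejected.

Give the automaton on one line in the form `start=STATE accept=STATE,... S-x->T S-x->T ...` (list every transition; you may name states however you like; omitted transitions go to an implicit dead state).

start=q0 accept=q2 q0-x->q1 q0-y->q3 q1-x->q2 q1-y->q3 q2-x->q2 q2-y->q2 q3-x->q3 q3-y->q3

Walk along `xx` while the input agrees: from q0 take `x` to q1, and so on. Any deviation drops to the rejecting sink q3. Once q2 is reached the prefix is confirmed and every continuation is accepted.
4 states suffice.
        x   y  
>  q0   q1  q3 
   q1   q2  q3 
 * q2   q2  q2 
   q3   q3  q3 
(> = start, * = accepting)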